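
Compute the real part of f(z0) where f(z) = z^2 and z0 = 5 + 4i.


Step 1: z0 = 5 + 4i
Step 2: z0^2 = 5^2 - 4^2 + 40i
Step 3: real part = 25 - 16 = 9

9


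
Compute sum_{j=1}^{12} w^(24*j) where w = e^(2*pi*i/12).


Step 1: The sum sum_{j=1}^{n} w^(k*j) equals n if n | k, else 0.
Step 2: Here n = 12, k = 24
Step 3: Does n divide k? 12 | 24 -> True
Step 4: Sum = 12

12


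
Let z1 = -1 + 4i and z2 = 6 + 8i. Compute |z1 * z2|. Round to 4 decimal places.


Step 1: |z1| = sqrt((-1)^2 + 4^2) = sqrt(17)
Step 2: |z2| = sqrt(6^2 + 8^2) = sqrt(100)
Step 3: |z1*z2| = |z1|*|z2| = sqrt(17) * sqrt(100) = sqrt(17 * 100) = sqrt(1700)
Step 4: = 41.2311

41.2311


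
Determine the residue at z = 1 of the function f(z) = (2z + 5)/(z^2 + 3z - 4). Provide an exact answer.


Step 1: Q(z) = z^2 + 3z - 4 = (z - 1)(z + 4)
Step 2: Q'(z) = 2z + 3
Step 3: Q'(1) = 5, P(1) = 7
Step 4: Res = P(1)/Q'(1) = 7/5 = 7/5

7/5


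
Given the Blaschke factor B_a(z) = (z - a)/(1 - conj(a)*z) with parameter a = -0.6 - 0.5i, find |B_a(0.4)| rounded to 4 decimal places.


Step 1: Numerator z0 - a = 0.4 - (-0.6 - 0.5i) = 1 + 0.5i
Step 2: Denominator 1 - conj(a)*z0 = 1 - (-0.6 + 0.5i)*0.4 = 1.24 - 0.2i
Step 3: |z0 - a|^2 = 1^2 + 0.5^2 = 1.25; |1 - conj(a)*z0|^2 = 1.24^2 + (-0.2)^2 = 1.5776
Step 4: |B_a(0.4)| = sqrt(1.25 / 1.5776) = sqrt(0.792343)
Step 5: = 0.8901

0.8901


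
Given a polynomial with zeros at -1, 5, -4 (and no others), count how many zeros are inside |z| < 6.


Step 1: Check each root:
  z = -1: |-1| = 1 < 6
  z = 5: |5| = 5 < 6
  z = -4: |-4| = 4 < 6
Step 2: Count = 3

3


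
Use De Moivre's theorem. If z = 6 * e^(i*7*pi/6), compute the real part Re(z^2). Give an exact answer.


Step 1: By De Moivre's theorem, z^2 = 6^2 * e^(i*2*7*pi/6) = 36 * (cos(7*pi/3) + i*sin(7*pi/3))
Step 2: |z|^2 = 6^2 = 36
Step 3: Reduce the angle mod 2*pi: 7*pi/3 - 2*pi = pi/3
Step 4: cos(pi/3) = 1/2
Step 5: Re(z^2) = 36 * 1/2 = 18

18


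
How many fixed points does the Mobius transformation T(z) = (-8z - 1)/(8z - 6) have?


Step 1: Fixed points satisfy T(z) = z
Step 2: 8z^2 + 2z + 1 = 0
Step 3: Discriminant = 2^2 - 4*8*1 = -28
Step 4: Number of fixed points = 2

2


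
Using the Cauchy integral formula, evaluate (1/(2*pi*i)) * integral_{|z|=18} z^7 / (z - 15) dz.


Step 1: f(z) = z^7, a = 15 is inside |z| = 18
Step 2: By Cauchy integral formula: (1/(2pi*i)) * integral = f(a)
Step 3: f(15) = 15^7 = 170859375

170859375


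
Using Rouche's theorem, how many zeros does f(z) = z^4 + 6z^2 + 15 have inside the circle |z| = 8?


Step 1: On |z| = 8 the three terms have sizes |z^4| = 8^4 = 4096, |6z^2| = 6*8^2 = 384, |15| = 15
Step 2: The dominant term is g(z) = z^4; let h(z) = 6z^2 + 15 so f = g + h
Step 3: On |z| = 8: |g| = 4096 and |h| <= 384 + 15 = 399
Step 4: Since 4096 > 399, |h| < |g| on |z| = 8, so by Rouche f has the same number of zeros as g inside |z| < 8
Step 5: g(z) = z^4 has 4 zeros (all at the origin) inside |z| < 8. Answer = 4

4


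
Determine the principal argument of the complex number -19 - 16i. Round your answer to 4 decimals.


Step 1: z = -19 - 16i
Step 2: arg(z) = atan2(-16, -19)
Step 3: arg(z) = -2.4417

-2.4417


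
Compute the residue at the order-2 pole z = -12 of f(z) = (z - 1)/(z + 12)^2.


Step 1: Pole of order 2 at z = -12
Step 2: Res = lim d/dz [(z + 12)^2 * f(z)] as z -> -12
Step 3: (z + 12)^2 * f(z) = z - 1
Step 4: d/dz[z - 1] = 1

1


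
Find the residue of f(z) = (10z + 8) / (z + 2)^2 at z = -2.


Step 1: Pole of order 2 at z = -2
Step 2: Res = lim d/dz [(z + 2)^2 * f(z)] as z -> -2
Step 3: (z + 2)^2 * f(z) = 10z + 8
Step 4: d/dz[10z + 8] = 10

10


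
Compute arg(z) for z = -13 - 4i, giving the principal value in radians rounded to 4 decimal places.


Step 1: z = -13 - 4i
Step 2: arg(z) = atan2(-4, -13)
Step 3: arg(z) = -2.8431

-2.8431


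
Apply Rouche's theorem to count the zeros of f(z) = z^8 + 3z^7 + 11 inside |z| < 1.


Step 1: On |z| = 1 the three terms have sizes |z^8| = 1^8 = 1, |3z^7| = 3*1^7 = 3, |11| = 11
Step 2: The dominant term is g(z) = 11; let h(z) = z^8 + 3z^7 so f = g + h
Step 3: On |z| = 1: |g| = 11 and |h| <= 1 + 3 = 4
Step 4: Since 11 > 4, |h| < |g| on |z| = 1, so by Rouche f has the same number of zeros as g inside |z| < 1
Step 5: g(z) = 11 is a nonzero constant with no zeros inside |z| < 1. Answer = 0

0


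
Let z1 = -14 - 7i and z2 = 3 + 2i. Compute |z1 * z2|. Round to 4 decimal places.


Step 1: |z1| = sqrt((-14)^2 + (-7)^2) = sqrt(245)
Step 2: |z2| = sqrt(3^2 + 2^2) = sqrt(13)
Step 3: |z1*z2| = |z1|*|z2| = sqrt(245) * sqrt(13) = sqrt(245 * 13) = sqrt(3185)
Step 4: = 56.4358

56.4358


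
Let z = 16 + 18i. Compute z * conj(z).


Step 1: conj(z) = 16 - 18i
Step 2: z * conj(z) = 16^2 + 18^2
Step 3: = 256 + 324 = 580

580


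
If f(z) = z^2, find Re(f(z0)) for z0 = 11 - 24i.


Step 1: z0 = 11 - 24i
Step 2: z0^2 = 11^2 - (-24)^2 - 528i
Step 3: real part = 121 - 576 = -455

-455


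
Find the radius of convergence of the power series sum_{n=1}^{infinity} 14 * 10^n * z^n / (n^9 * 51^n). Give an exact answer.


Step 1: General term a_n = 14 * 10^n / (n^9 * 51^n)
Step 2: By the root test, |a_n|^(1/n) = 14^(1/n) * 10 / (n^(9/n) * 51) -> 10/51 as n -> infinity (since 14^(1/n) -> 1 and n^(9/n) -> 1)
Step 3: R = 1/lim|a_n|^(1/n) = 51/10

51/10


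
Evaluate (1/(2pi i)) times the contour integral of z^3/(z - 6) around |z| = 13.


Step 1: f(z) = z^3, a = 6 is inside |z| = 13
Step 2: By Cauchy integral formula: (1/(2pi*i)) * integral = f(a)
Step 3: f(6) = 6^3 = 216

216


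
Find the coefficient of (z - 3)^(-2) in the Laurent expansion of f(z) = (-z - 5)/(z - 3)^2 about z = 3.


Step 1: Write the numerator in powers of (z - 3): -z - 5 = -(z - 3) + (-1*3 - 5) = -(z - 3) - 8
Step 2: Divide by (z - 3)^2: f(z) = -8(z - 3)^(-2) - (z - 3)^(-1)
Step 3: This finite sum is the Laurent series of f about z = 3.
Step 4: Coefficient of (z - 3)^(-2) = -1*3 - 5 = -8

-8


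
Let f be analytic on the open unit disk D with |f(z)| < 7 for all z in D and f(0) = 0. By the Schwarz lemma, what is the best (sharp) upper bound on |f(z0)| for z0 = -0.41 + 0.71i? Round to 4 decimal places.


Step 1: g = f/7 maps D -> D with g(0) = 0, so by the Schwarz lemma |g(z)| <= |z|, i.e. |f(z)| <= 7|z|; this is sharp (f(z) = 7z).
Step 2: |z0|^2 = (-0.41)^2 + 0.71^2 = 0.6722
Step 3: |z0| = sqrt(0.6722) = 0.819878
Step 4: Best bound = 7 * |z0| = 7 * 0.819878 = 5.7391

5.7391


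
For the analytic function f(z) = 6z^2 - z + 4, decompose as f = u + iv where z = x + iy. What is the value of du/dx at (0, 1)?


Step 1: f(z) = 6(x+iy)^2 - (x+iy) + 4
Step 2: u = 6(x^2 - y^2) - x + 4
Step 3: u_x = 12x - 1
Step 4: At (0, 1): u_x = 0 - 1 = -1

-1


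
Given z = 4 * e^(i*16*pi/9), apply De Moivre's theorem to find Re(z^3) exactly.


Step 1: By De Moivre's theorem, z^3 = 4^3 * e^(i*3*16*pi/9) = 64 * (cos(16*pi/3) + i*sin(16*pi/3))
Step 2: |z|^3 = 4^3 = 64
Step 3: Reduce the angle mod 2*pi: 16*pi/3 - 4*pi = 4*pi/3
Step 4: cos(4*pi/3) = -1/2
Step 5: Re(z^3) = 64 * (-1/2) = -32

-32


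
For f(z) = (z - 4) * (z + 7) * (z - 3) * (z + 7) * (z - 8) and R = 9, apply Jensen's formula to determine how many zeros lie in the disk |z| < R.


Jensen's formula: (1/2pi)*integral log|f(Re^it)|dt = log|f(0)| + sum_{|a_k|<R} log(R/|a_k|)
Step 1: f(0) = (-4) * 7 * (-3) * 7 * (-8) = -4704
Step 2: log|f(0)| = log|4| + log|-7| + log|3| + log|-7| + log|8| = 8.4562
Step 3: Zeros inside |z| < 9: 4, -7, 3, -7, 8
Step 4: Jensen sum = log(9/4) + log(9/7) + log(9/3) + log(9/7) + log(9/8) = 2.53
Step 5: n(R) = number of terms in the Jensen sum = count of zeros inside |z| < 9 = 5

5


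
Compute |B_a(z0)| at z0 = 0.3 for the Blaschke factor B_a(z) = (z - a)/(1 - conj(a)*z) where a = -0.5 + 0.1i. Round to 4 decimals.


Step 1: Numerator z0 - a = 0.3 - (-0.5 + 0.1i) = 0.8 - 0.1i
Step 2: Denominator 1 - conj(a)*z0 = 1 - (-0.5 - 0.1i)*0.3 = 1.15 + 0.03i
Step 3: |z0 - a|^2 = 0.8^2 + (-0.1)^2 = 0.65; |1 - conj(a)*z0|^2 = 1.15^2 + 0.03^2 = 1.3234
Step 4: |B_a(0.3)| = sqrt(0.65 / 1.3234) = sqrt(0.491159)
Step 5: = 0.7008

0.7008


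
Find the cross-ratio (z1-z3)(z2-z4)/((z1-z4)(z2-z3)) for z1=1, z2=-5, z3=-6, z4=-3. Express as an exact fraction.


Step 1: (z1-z3)(z2-z4) = 7 * (-2) = -14
Step 2: (z1-z4)(z2-z3) = 4 * 1 = 4
Step 3: Cross-ratio = -14/4 = -7/2

-7/2


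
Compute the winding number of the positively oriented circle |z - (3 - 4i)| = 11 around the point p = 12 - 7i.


Step 1: Center c = (3, -4), radius = 11
Step 2: |p - c|^2 = 9^2 + (-3)^2 = 90
Step 3: r^2 = 121
Step 4: |p-c| < r so winding number = 1

1


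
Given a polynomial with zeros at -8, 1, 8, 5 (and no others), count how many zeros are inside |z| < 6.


Step 1: Check each root:
  z = -8: |-8| = 8 >= 6
  z = 1: |1| = 1 < 6
  z = 8: |8| = 8 >= 6
  z = 5: |5| = 5 < 6
Step 2: Count = 2

2


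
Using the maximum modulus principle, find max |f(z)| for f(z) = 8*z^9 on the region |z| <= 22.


Step 1: On |z| = 22, |f(z)| = 8 * |z|^9 = 8 * 22^9
Step 2: By maximum modulus principle, maximum is on boundary.
Step 3: Maximum = 8 * 1207269217792 = 9658153742336

9658153742336


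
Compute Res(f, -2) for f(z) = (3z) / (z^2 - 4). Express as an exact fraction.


Step 1: Q(z) = z^2 - 4 = (z + 2)(z - 2)
Step 2: Q'(z) = 2z
Step 3: Q'(-2) = -4, P(-2) = -6
Step 4: Res = P(-2)/Q'(-2) = -6/(-4) = 3/2

3/2


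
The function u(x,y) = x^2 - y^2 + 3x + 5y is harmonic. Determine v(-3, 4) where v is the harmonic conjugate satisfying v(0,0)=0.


Step 1: v_x = -u_y = 2y - 5
Step 2: v_y = u_x = 2x + 3
Step 3: v = 2xy - 5x + 3y + C
Step 4: v(0,0) = 0 => C = 0
Step 5: v(-3, 4) = 3

3


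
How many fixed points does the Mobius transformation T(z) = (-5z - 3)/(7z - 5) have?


Step 1: Fixed points satisfy T(z) = z
Step 2: 7z^2 + 3 = 0
Step 3: Discriminant = 0^2 - 4*7*3 = -84
Step 4: Number of fixed points = 2

2


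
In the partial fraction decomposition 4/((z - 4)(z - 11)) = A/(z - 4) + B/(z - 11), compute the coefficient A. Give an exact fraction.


Step 1: Multiply both sides by (z - 4) and set z = 4
Step 2: A = 4 / (4 - 11)
Step 3: A = 4 / (-7)
Step 4: A = -4/7

-4/7


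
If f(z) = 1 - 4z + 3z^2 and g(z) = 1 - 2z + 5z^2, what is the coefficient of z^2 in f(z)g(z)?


Step 1: z^2 term in f*g comes from: (1)*(5z^2) + (-4z)*(-2z) + (3z^2)*(1)
Step 2: = 5 + 8 + 3
Step 3: = 16

16


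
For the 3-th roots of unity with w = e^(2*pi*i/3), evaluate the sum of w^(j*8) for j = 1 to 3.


Step 1: The sum sum_{j=1}^{n} w^(k*j) equals n if n | k, else 0.
Step 2: Here n = 3, k = 8
Step 3: Does n divide k? 3 | 8 -> False
Step 4: Sum = 0

0


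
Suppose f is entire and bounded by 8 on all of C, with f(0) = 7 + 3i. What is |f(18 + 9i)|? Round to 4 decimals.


Step 1: By Liouville's theorem, a bounded entire function is constant.
Step 2: f(z) = f(0) = 7 + 3i for all z.
Step 3: |f(w)| = |7 + 3i| = sqrt(49 + 9)
Step 4: = 7.6158

7.6158


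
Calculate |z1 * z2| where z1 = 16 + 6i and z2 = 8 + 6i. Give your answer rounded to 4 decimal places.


Step 1: |z1| = sqrt(16^2 + 6^2) = sqrt(292)
Step 2: |z2| = sqrt(8^2 + 6^2) = sqrt(100)
Step 3: |z1*z2| = |z1|*|z2| = sqrt(292) * sqrt(100) = sqrt(292 * 100) = sqrt(29200)
Step 4: = 170.8801

170.8801


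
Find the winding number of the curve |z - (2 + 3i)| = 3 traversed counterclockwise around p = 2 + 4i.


Step 1: Center c = (2, 3), radius = 3
Step 2: |p - c|^2 = 0^2 + 1^2 = 1
Step 3: r^2 = 9
Step 4: |p-c| < r so winding number = 1

1


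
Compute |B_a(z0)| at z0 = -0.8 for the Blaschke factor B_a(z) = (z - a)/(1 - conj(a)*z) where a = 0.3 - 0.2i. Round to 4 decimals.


Step 1: Numerator z0 - a = -0.8 - (0.3 - 0.2i) = -1.1 + 0.2i
Step 2: Denominator 1 - conj(a)*z0 = 1 - (0.3 + 0.2i)*(-0.8) = 1.24 + 0.16i
Step 3: |z0 - a|^2 = (-1.1)^2 + 0.2^2 = 1.25; |1 - conj(a)*z0|^2 = 1.24^2 + 0.16^2 = 1.5632
Step 4: |B_a(-0.8)| = sqrt(1.25 / 1.5632) = sqrt(0.799642)
Step 5: = 0.8942

0.8942


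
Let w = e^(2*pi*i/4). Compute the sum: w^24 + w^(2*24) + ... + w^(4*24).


Step 1: The sum sum_{j=1}^{n} w^(k*j) equals n if n | k, else 0.
Step 2: Here n = 4, k = 24
Step 3: Does n divide k? 4 | 24 -> True
Step 4: Sum = 4

4


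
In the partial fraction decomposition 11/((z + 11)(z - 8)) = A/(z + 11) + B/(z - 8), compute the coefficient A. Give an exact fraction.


Step 1: Multiply both sides by (z + 11) and set z = -11
Step 2: A = 11 / (-11 - 8)
Step 3: A = 11 / (-19)
Step 4: A = -11/19

-11/19


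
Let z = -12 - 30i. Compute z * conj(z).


Step 1: conj(z) = -12 + 30i
Step 2: z * conj(z) = (-12)^2 + (-30)^2
Step 3: = 144 + 900 = 1044

1044


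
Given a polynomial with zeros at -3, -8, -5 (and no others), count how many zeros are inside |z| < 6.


Step 1: Check each root:
  z = -3: |-3| = 3 < 6
  z = -8: |-8| = 8 >= 6
  z = -5: |-5| = 5 < 6
Step 2: Count = 2

2


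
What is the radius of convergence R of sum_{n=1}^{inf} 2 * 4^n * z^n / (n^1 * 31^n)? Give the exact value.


Step 1: General term a_n = 2 * 4^n / (n^1 * 31^n)
Step 2: By the root test, |a_n|^(1/n) = 2^(1/n) * 4 / (n^(1/n) * 31) -> 4/31 as n -> infinity (since 2^(1/n) -> 1 and n^(1/n) -> 1)
Step 3: R = 1/lim|a_n|^(1/n) = 31/4

31/4


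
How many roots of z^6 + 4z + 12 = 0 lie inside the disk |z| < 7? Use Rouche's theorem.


Step 1: On |z| = 7 the three terms have sizes |z^6| = 7^6 = 117649, |4z| = 4*7 = 28, |12| = 12
Step 2: The dominant term is g(z) = z^6; let h(z) = 4z + 12 so f = g + h
Step 3: On |z| = 7: |g| = 117649 and |h| <= 28 + 12 = 40
Step 4: Since 117649 > 40, |h| < |g| on |z| = 7, so by Rouche f has the same number of zeros as g inside |z| < 7
Step 5: g(z) = z^6 has 6 zeros (all at the origin) inside |z| < 7. Answer = 6

6


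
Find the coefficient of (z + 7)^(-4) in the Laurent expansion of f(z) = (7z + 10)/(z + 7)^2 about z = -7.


Step 1: Write the numerator in powers of (z + 7): 7z + 10 = 7(z + 7) + (7*(-7) + 10) = 7(z + 7) - 39
Step 2: Divide by (z + 7)^2: f(z) = -39(z + 7)^(-2) + 7(z + 7)^(-1)
Step 3: This finite sum is the Laurent series of f about z = -7.
Step 4: Only the powers -2 and -1 appear, so the coefficient of (z + 7)^(-4) = 0

0


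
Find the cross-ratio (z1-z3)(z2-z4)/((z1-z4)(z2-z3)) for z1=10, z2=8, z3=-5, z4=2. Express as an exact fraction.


Step 1: (z1-z3)(z2-z4) = 15 * 6 = 90
Step 2: (z1-z4)(z2-z3) = 8 * 13 = 104
Step 3: Cross-ratio = 90/104 = 45/52

45/52


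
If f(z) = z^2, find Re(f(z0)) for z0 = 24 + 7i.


Step 1: z0 = 24 + 7i
Step 2: z0^2 = 24^2 - 7^2 + 336i
Step 3: real part = 576 - 49 = 527

527


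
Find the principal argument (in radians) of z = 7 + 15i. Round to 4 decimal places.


Step 1: z = 7 + 15i
Step 2: arg(z) = atan2(15, 7)
Step 3: arg(z) = 1.1342

1.1342


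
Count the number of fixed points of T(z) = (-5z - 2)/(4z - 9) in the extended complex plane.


Step 1: Fixed points satisfy T(z) = z
Step 2: 4z^2 - 4z + 2 = 0
Step 3: Discriminant = (-4)^2 - 4*4*2 = -16
Step 4: Number of fixed points = 2

2


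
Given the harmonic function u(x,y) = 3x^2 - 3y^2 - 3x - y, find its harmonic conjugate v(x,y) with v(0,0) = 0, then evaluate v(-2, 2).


Step 1: v_x = -u_y = 6y + 1
Step 2: v_y = u_x = 6x - 3
Step 3: v = 6xy + x - 3y + C
Step 4: v(0,0) = 0 => C = 0
Step 5: v(-2, 2) = -32

-32


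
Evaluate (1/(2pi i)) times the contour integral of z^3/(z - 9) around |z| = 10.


Step 1: f(z) = z^3, a = 9 is inside |z| = 10
Step 2: By Cauchy integral formula: (1/(2pi*i)) * integral = f(a)
Step 3: f(9) = 9^3 = 729

729


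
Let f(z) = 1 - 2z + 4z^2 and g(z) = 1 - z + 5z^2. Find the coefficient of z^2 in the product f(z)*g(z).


Step 1: z^2 term in f*g comes from: (1)*(5z^2) + (-2z)*(-z) + (4z^2)*(1)
Step 2: = 5 + 2 + 4
Step 3: = 11

11


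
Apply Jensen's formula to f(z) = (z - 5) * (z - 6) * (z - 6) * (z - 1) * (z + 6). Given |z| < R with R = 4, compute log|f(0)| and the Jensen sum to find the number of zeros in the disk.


Jensen's formula: (1/2pi)*integral log|f(Re^it)|dt = log|f(0)| + sum_{|a_k|<R} log(R/|a_k|)
Step 1: f(0) = (-5) * (-6) * (-6) * (-1) * 6 = 1080
Step 2: log|f(0)| = log|5| + log|6| + log|6| + log|1| + log|-6| = 6.9847
Step 3: Zeros inside |z| < 4: 1
Step 4: Jensen sum = log(4/1) = 1.3863
Step 5: n(R) = number of terms in the Jensen sum = count of zeros inside |z| < 4 = 1

1


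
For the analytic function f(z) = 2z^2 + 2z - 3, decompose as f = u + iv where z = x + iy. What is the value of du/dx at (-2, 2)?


Step 1: f(z) = 2(x+iy)^2 + 2(x+iy) - 3
Step 2: u = 2(x^2 - y^2) + 2x - 3
Step 3: u_x = 4x + 2
Step 4: At (-2, 2): u_x = -8 + 2 = -6

-6


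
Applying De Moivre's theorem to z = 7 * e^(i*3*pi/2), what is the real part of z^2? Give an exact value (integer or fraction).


Step 1: By De Moivre's theorem, z^2 = 7^2 * e^(i*2*3*pi/2) = 49 * (cos(3*pi) + i*sin(3*pi))
Step 2: |z|^2 = 7^2 = 49
Step 3: Reduce the angle mod 2*pi: 3*pi - 2*pi = pi
Step 4: cos(pi) = -1
Step 5: Re(z^2) = 49 * (-1) = -49

-49


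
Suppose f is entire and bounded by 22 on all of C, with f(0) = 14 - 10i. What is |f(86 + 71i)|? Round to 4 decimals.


Step 1: By Liouville's theorem, a bounded entire function is constant.
Step 2: f(z) = f(0) = 14 - 10i for all z.
Step 3: |f(w)| = |14 - 10i| = sqrt(196 + 100)
Step 4: = 17.2047

17.2047


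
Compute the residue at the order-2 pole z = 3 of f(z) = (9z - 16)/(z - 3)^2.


Step 1: Pole of order 2 at z = 3
Step 2: Res = lim d/dz [(z - 3)^2 * f(z)] as z -> 3
Step 3: (z - 3)^2 * f(z) = 9z - 16
Step 4: d/dz[9z - 16] = 9

9


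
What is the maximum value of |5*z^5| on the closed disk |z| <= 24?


Step 1: On |z| = 24, |f(z)| = 5 * |z|^5 = 5 * 24^5
Step 2: By maximum modulus principle, maximum is on boundary.
Step 3: Maximum = 5 * 7962624 = 39813120

39813120


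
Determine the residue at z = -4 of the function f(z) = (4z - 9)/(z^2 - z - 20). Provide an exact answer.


Step 1: Q(z) = z^2 - z - 20 = (z + 4)(z - 5)
Step 2: Q'(z) = 2z - 1
Step 3: Q'(-4) = -9, P(-4) = -25
Step 4: Res = P(-4)/Q'(-4) = -25/(-9) = 25/9

25/9


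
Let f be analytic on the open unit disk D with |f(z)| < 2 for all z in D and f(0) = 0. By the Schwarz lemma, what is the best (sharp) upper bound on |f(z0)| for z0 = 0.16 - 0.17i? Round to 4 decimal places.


Step 1: g = f/2 maps D -> D with g(0) = 0, so by the Schwarz lemma |g(z)| <= |z|, i.e. |f(z)| <= 2|z|; this is sharp (f(z) = 2z).
Step 2: |z0|^2 = 0.16^2 + (-0.17)^2 = 0.0545
Step 3: |z0| = sqrt(0.0545) = 0.233452
Step 4: Best bound = 2 * |z0| = 2 * 0.233452 = 0.4669

0.4669


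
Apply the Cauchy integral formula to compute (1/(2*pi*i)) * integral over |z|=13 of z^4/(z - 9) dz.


Step 1: f(z) = z^4, a = 9 is inside |z| = 13
Step 2: By Cauchy integral formula: (1/(2pi*i)) * integral = f(a)
Step 3: f(9) = 9^4 = 6561

6561


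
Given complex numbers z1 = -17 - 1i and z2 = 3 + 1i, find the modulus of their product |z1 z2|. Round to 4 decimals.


Step 1: |z1| = sqrt((-17)^2 + (-1)^2) = sqrt(290)
Step 2: |z2| = sqrt(3^2 + 1^2) = sqrt(10)
Step 3: |z1*z2| = |z1|*|z2| = sqrt(290) * sqrt(10) = sqrt(290 * 10) = sqrt(2900)
Step 4: = 53.8516

53.8516


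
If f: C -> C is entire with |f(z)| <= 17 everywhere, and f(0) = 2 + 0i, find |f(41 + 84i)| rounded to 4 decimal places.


Step 1: By Liouville's theorem, a bounded entire function is constant.
Step 2: f(z) = f(0) = 2 + 0i for all z.
Step 3: |f(w)| = |2 + 0i| = sqrt(4 + 0)
Step 4: = 2.0

2.0


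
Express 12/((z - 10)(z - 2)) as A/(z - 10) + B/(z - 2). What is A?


Step 1: Multiply both sides by (z - 10) and set z = 10
Step 2: A = 12 / (10 - 2)
Step 3: A = 12 / 8
Step 4: A = 3/2

3/2


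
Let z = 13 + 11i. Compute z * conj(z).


Step 1: conj(z) = 13 - 11i
Step 2: z * conj(z) = 13^2 + 11^2
Step 3: = 169 + 121 = 290

290


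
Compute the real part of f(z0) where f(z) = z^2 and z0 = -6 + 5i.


Step 1: z0 = -6 + 5i
Step 2: z0^2 = (-6)^2 - 5^2 - 60i
Step 3: real part = 36 - 25 = 11

11


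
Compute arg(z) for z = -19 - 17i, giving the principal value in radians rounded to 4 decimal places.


Step 1: z = -19 - 17i
Step 2: arg(z) = atan2(-17, -19)
Step 3: arg(z) = -2.4117

-2.4117


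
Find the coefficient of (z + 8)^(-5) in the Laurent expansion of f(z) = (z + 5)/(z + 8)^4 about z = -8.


Step 1: Write the numerator in powers of (z + 8): z + 5 = (z + 8) + (1*(-8) + 5) = (z + 8) - 3
Step 2: Divide by (z + 8)^4: f(z) = -3(z + 8)^(-4) + (z + 8)^(-3)
Step 3: This finite sum is the Laurent series of f about z = -8.
Step 4: Only the powers -4 and -3 appear, so the coefficient of (z + 8)^(-5) = 0

0


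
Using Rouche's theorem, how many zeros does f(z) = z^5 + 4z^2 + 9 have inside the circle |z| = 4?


Step 1: On |z| = 4 the three terms have sizes |z^5| = 4^5 = 1024, |4z^2| = 4*4^2 = 64, |9| = 9
Step 2: The dominant term is g(z) = z^5; let h(z) = 4z^2 + 9 so f = g + h
Step 3: On |z| = 4: |g| = 1024 and |h| <= 64 + 9 = 73
Step 4: Since 1024 > 73, |h| < |g| on |z| = 4, so by Rouche f has the same number of zeros as g inside |z| < 4
Step 5: g(z) = z^5 has 5 zeros (all at the origin) inside |z| < 4. Answer = 5

5


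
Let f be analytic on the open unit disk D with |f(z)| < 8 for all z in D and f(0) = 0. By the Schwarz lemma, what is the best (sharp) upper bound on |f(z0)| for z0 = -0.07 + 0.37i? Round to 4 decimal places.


Step 1: g = f/8 maps D -> D with g(0) = 0, so by the Schwarz lemma |g(z)| <= |z|, i.e. |f(z)| <= 8|z|; this is sharp (f(z) = 8z).
Step 2: |z0|^2 = (-0.07)^2 + 0.37^2 = 0.1418
Step 3: |z0| = sqrt(0.1418) = 0.376563
Step 4: Best bound = 8 * |z0| = 8 * 0.376563 = 3.0125

3.0125


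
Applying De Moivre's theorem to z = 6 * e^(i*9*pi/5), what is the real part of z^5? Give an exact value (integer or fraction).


Step 1: By De Moivre's theorem, z^5 = 6^5 * e^(i*5*9*pi/5) = 7776 * (cos(9*pi) + i*sin(9*pi))
Step 2: |z|^5 = 6^5 = 7776
Step 3: Reduce the angle mod 2*pi: 9*pi - 8*pi = pi
Step 4: cos(pi) = -1
Step 5: Re(z^5) = 7776 * (-1) = -7776

-7776


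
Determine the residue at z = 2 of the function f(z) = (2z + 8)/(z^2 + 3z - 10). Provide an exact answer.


Step 1: Q(z) = z^2 + 3z - 10 = (z - 2)(z + 5)
Step 2: Q'(z) = 2z + 3
Step 3: Q'(2) = 7, P(2) = 12
Step 4: Res = P(2)/Q'(2) = 12/7 = 12/7

12/7


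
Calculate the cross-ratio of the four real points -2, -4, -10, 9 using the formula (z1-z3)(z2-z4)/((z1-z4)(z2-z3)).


Step 1: (z1-z3)(z2-z4) = 8 * (-13) = -104
Step 2: (z1-z4)(z2-z3) = (-11) * 6 = -66
Step 3: Cross-ratio = 104/66 = 52/33

52/33


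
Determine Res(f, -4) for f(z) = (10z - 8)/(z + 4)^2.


Step 1: Pole of order 2 at z = -4
Step 2: Res = lim d/dz [(z + 4)^2 * f(z)] as z -> -4
Step 3: (z + 4)^2 * f(z) = 10z - 8
Step 4: d/dz[10z - 8] = 10

10


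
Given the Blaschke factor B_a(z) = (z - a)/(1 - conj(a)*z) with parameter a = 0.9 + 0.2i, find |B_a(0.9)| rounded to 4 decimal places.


Step 1: Numerator z0 - a = 0.9 - (0.9 + 0.2i) = 0 - 0.2i
Step 2: Denominator 1 - conj(a)*z0 = 1 - (0.9 - 0.2i)*0.9 = 0.19 + 0.18i
Step 3: |z0 - a|^2 = 0^2 + (-0.2)^2 = 0.04; |1 - conj(a)*z0|^2 = 0.19^2 + 0.18^2 = 0.0685
Step 4: |B_a(0.9)| = sqrt(0.04 / 0.0685) = sqrt(0.583942)
Step 5: = 0.7642

0.7642


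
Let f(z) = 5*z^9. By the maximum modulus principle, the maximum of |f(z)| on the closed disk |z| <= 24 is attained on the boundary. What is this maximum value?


Step 1: On |z| = 24, |f(z)| = 5 * |z|^9 = 5 * 24^9
Step 2: By maximum modulus principle, maximum is on boundary.
Step 3: Maximum = 5 * 2641807540224 = 13209037701120

13209037701120


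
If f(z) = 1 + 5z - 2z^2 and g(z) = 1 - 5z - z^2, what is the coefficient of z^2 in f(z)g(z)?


Step 1: z^2 term in f*g comes from: (1)*(-z^2) + (5z)*(-5z) + (-2z^2)*(1)
Step 2: = -1 - 25 - 2
Step 3: = -28

-28


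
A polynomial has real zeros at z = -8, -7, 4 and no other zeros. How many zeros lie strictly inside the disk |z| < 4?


Step 1: Check each root:
  z = -8: |-8| = 8 >= 4
  z = -7: |-7| = 7 >= 4
  z = 4: |4| = 4 >= 4
Step 2: Count = 0

0


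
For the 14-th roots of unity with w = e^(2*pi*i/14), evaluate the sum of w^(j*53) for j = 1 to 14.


Step 1: The sum sum_{j=1}^{n} w^(k*j) equals n if n | k, else 0.
Step 2: Here n = 14, k = 53
Step 3: Does n divide k? 14 | 53 -> False
Step 4: Sum = 0

0


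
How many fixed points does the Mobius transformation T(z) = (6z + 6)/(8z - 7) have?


Step 1: Fixed points satisfy T(z) = z
Step 2: 8z^2 - 13z - 6 = 0
Step 3: Discriminant = (-13)^2 - 4*8*(-6) = 361
Step 4: Number of fixed points = 2

2


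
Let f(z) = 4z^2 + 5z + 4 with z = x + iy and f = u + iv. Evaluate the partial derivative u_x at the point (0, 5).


Step 1: f(z) = 4(x+iy)^2 + 5(x+iy) + 4
Step 2: u = 4(x^2 - y^2) + 5x + 4
Step 3: u_x = 8x + 5
Step 4: At (0, 5): u_x = 0 + 5 = 5

5


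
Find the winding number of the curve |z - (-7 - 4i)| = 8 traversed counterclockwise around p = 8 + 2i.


Step 1: Center c = (-7, -4), radius = 8
Step 2: |p - c|^2 = 15^2 + 6^2 = 261
Step 3: r^2 = 64
Step 4: |p-c| > r so winding number = 0

0


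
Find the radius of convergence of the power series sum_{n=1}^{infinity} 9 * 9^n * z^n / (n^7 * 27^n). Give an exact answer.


Step 1: General term a_n = 9 * 9^n / (n^7 * 27^n)
Step 2: By the root test, |a_n|^(1/n) = 9^(1/n) * 9 / (n^(7/n) * 27) -> 9/27 as n -> infinity (since 9^(1/n) -> 1 and n^(7/n) -> 1)
Step 3: R = 1/lim|a_n|^(1/n) = 27/9 = 3

3


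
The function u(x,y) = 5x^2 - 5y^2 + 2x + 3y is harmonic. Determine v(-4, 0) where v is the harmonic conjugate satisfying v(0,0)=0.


Step 1: v_x = -u_y = 10y - 3
Step 2: v_y = u_x = 10x + 2
Step 3: v = 10xy - 3x + 2y + C
Step 4: v(0,0) = 0 => C = 0
Step 5: v(-4, 0) = 12

12


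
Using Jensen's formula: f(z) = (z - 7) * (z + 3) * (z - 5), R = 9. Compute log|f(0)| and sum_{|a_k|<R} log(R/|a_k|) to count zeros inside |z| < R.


Jensen's formula: (1/2pi)*integral log|f(Re^it)|dt = log|f(0)| + sum_{|a_k|<R} log(R/|a_k|)
Step 1: f(0) = (-7) * 3 * (-5) = 105
Step 2: log|f(0)| = log|7| + log|-3| + log|5| = 4.654
Step 3: Zeros inside |z| < 9: 7, -3, 5
Step 4: Jensen sum = log(9/7) + log(9/3) + log(9/5) = 1.9377
Step 5: n(R) = number of terms in the Jensen sum = count of zeros inside |z| < 9 = 3

3


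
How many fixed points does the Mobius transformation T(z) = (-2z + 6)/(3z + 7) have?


Step 1: Fixed points satisfy T(z) = z
Step 2: 3z^2 + 9z - 6 = 0
Step 3: Discriminant = 9^2 - 4*3*(-6) = 153
Step 4: Number of fixed points = 2

2


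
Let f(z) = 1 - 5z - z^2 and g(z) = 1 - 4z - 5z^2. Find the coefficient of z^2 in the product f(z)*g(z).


Step 1: z^2 term in f*g comes from: (1)*(-5z^2) + (-5z)*(-4z) + (-z^2)*(1)
Step 2: = -5 + 20 - 1
Step 3: = 14

14


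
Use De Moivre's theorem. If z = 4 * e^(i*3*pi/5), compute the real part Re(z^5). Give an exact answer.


Step 1: By De Moivre's theorem, z^5 = 4^5 * e^(i*5*3*pi/5) = 1024 * (cos(3*pi) + i*sin(3*pi))
Step 2: |z|^5 = 4^5 = 1024
Step 3: Reduce the angle mod 2*pi: 3*pi - 2*pi = pi
Step 4: cos(pi) = -1
Step 5: Re(z^5) = 1024 * (-1) = -1024

-1024


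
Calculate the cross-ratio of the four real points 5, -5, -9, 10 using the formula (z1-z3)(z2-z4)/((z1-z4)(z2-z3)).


Step 1: (z1-z3)(z2-z4) = 14 * (-15) = -210
Step 2: (z1-z4)(z2-z3) = (-5) * 4 = -20
Step 3: Cross-ratio = 210/20 = 21/2

21/2


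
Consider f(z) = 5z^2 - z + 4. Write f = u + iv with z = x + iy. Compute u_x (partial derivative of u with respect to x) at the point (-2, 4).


Step 1: f(z) = 5(x+iy)^2 - (x+iy) + 4
Step 2: u = 5(x^2 - y^2) - x + 4
Step 3: u_x = 10x - 1
Step 4: At (-2, 4): u_x = -20 - 1 = -21

-21


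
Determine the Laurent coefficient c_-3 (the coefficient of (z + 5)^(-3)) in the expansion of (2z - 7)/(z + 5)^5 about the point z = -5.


Step 1: Write the numerator in powers of (z + 5): 2z - 7 = 2(z + 5) + (2*(-5) - 7) = 2(z + 5) - 17
Step 2: Divide by (z + 5)^5: f(z) = -17(z + 5)^(-5) + 2(z + 5)^(-4)
Step 3: This finite sum is the Laurent series of f about z = -5.
Step 4: Only the powers -5 and -4 appear, so the coefficient of (z + 5)^(-3) = 0

0


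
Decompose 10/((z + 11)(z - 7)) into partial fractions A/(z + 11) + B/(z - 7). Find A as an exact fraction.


Step 1: Multiply both sides by (z + 11) and set z = -11
Step 2: A = 10 / (-11 - 7)
Step 3: A = 10 / (-18)
Step 4: A = -5/9

-5/9


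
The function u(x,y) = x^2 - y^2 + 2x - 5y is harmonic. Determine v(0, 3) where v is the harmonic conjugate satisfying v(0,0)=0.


Step 1: v_x = -u_y = 2y + 5
Step 2: v_y = u_x = 2x + 2
Step 3: v = 2xy + 5x + 2y + C
Step 4: v(0,0) = 0 => C = 0
Step 5: v(0, 3) = 6

6


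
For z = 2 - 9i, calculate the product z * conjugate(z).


Step 1: conj(z) = 2 + 9i
Step 2: z * conj(z) = 2^2 + (-9)^2
Step 3: = 4 + 81 = 85

85


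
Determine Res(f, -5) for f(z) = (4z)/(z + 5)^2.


Step 1: Pole of order 2 at z = -5
Step 2: Res = lim d/dz [(z + 5)^2 * f(z)] as z -> -5
Step 3: (z + 5)^2 * f(z) = 4z
Step 4: d/dz[4z] = 4

4


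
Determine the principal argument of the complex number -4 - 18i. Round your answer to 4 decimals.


Step 1: z = -4 - 18i
Step 2: arg(z) = atan2(-18, -4)
Step 3: arg(z) = -1.7895

-1.7895


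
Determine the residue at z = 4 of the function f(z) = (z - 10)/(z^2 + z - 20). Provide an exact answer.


Step 1: Q(z) = z^2 + z - 20 = (z - 4)(z + 5)
Step 2: Q'(z) = 2z + 1
Step 3: Q'(4) = 9, P(4) = -6
Step 4: Res = P(4)/Q'(4) = -6/9 = -2/3

-2/3


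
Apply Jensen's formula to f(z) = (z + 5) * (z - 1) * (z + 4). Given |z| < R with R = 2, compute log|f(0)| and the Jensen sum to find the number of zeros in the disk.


Jensen's formula: (1/2pi)*integral log|f(Re^it)|dt = log|f(0)| + sum_{|a_k|<R} log(R/|a_k|)
Step 1: f(0) = 5 * (-1) * 4 = -20
Step 2: log|f(0)| = log|-5| + log|1| + log|-4| = 2.9957
Step 3: Zeros inside |z| < 2: 1
Step 4: Jensen sum = log(2/1) = 0.6931
Step 5: n(R) = number of terms in the Jensen sum = count of zeros inside |z| < 2 = 1

1


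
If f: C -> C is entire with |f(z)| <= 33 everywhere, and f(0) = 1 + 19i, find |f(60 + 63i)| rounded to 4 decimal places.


Step 1: By Liouville's theorem, a bounded entire function is constant.
Step 2: f(z) = f(0) = 1 + 19i for all z.
Step 3: |f(w)| = |1 + 19i| = sqrt(1 + 361)
Step 4: = 19.0263

19.0263


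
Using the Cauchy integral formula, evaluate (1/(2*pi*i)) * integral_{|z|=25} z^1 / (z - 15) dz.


Step 1: f(z) = z^1, a = 15 is inside |z| = 25
Step 2: By Cauchy integral formula: (1/(2pi*i)) * integral = f(a)
Step 3: f(15) = 15^1 = 15

15


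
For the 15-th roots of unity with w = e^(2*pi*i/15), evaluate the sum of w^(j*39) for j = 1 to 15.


Step 1: The sum sum_{j=1}^{n} w^(k*j) equals n if n | k, else 0.
Step 2: Here n = 15, k = 39
Step 3: Does n divide k? 15 | 39 -> False
Step 4: Sum = 0

0


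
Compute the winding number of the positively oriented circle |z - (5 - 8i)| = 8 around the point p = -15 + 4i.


Step 1: Center c = (5, -8), radius = 8
Step 2: |p - c|^2 = (-20)^2 + 12^2 = 544
Step 3: r^2 = 64
Step 4: |p-c| > r so winding number = 0

0


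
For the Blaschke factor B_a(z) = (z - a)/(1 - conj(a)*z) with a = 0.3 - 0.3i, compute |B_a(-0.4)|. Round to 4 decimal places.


Step 1: Numerator z0 - a = -0.4 - (0.3 - 0.3i) = -0.7 + 0.3i
Step 2: Denominator 1 - conj(a)*z0 = 1 - (0.3 + 0.3i)*(-0.4) = 1.12 + 0.12i
Step 3: |z0 - a|^2 = (-0.7)^2 + 0.3^2 = 0.58; |1 - conj(a)*z0|^2 = 1.12^2 + 0.12^2 = 1.2688
Step 4: |B_a(-0.4)| = sqrt(0.58 / 1.2688) = sqrt(0.457125)
Step 5: = 0.6761

0.6761


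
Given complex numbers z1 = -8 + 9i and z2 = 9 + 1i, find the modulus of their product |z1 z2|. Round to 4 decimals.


Step 1: |z1| = sqrt((-8)^2 + 9^2) = sqrt(145)
Step 2: |z2| = sqrt(9^2 + 1^2) = sqrt(82)
Step 3: |z1*z2| = |z1|*|z2| = sqrt(145) * sqrt(82) = sqrt(145 * 82) = sqrt(11890)
Step 4: = 109.0413

109.0413


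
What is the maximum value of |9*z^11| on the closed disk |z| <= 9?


Step 1: On |z| = 9, |f(z)| = 9 * |z|^11 = 9 * 9^11
Step 2: By maximum modulus principle, maximum is on boundary.
Step 3: Maximum = 9 * 31381059609 = 282429536481

282429536481


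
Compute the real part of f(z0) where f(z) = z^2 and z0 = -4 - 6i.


Step 1: z0 = -4 - 6i
Step 2: z0^2 = (-4)^2 - (-6)^2 + 48i
Step 3: real part = 16 - 36 = -20

-20


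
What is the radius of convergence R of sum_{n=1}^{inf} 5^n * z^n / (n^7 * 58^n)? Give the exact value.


Step 1: General term a_n = 5^n / (n^7 * 58^n)
Step 2: By the root test, |a_n|^(1/n) = 5 / (n^(7/n) * 58) -> 5/58 as n -> infinity (since n^(7/n) -> 1)
Step 3: R = 1/lim|a_n|^(1/n) = 58/5

58/5


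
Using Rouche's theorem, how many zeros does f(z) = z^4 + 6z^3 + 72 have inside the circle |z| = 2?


Step 1: On |z| = 2 the three terms have sizes |z^4| = 2^4 = 16, |6z^3| = 6*2^3 = 48, |72| = 72
Step 2: The dominant term is g(z) = 72; let h(z) = z^4 + 6z^3 so f = g + h
Step 3: On |z| = 2: |g| = 72 and |h| <= 16 + 48 = 64
Step 4: Since 72 > 64, |h| < |g| on |z| = 2, so by Rouche f has the same number of zeros as g inside |z| < 2
Step 5: g(z) = 72 is a nonzero constant with no zeros inside |z| < 2. Answer = 0

0


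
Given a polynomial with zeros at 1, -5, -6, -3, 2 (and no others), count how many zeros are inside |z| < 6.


Step 1: Check each root:
  z = 1: |1| = 1 < 6
  z = -5: |-5| = 5 < 6
  z = -6: |-6| = 6 >= 6
  z = -3: |-3| = 3 < 6
  z = 2: |2| = 2 < 6
Step 2: Count = 4

4


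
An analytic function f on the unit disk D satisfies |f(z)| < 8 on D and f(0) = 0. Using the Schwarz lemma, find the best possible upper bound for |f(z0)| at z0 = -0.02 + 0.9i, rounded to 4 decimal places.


Step 1: g = f/8 maps D -> D with g(0) = 0, so by the Schwarz lemma |g(z)| <= |z|, i.e. |f(z)| <= 8|z|; this is sharp (f(z) = 8z).
Step 2: |z0|^2 = (-0.02)^2 + 0.9^2 = 0.8104
Step 3: |z0| = sqrt(0.8104) = 0.900222
Step 4: Best bound = 8 * |z0| = 8 * 0.900222 = 7.2018

7.2018


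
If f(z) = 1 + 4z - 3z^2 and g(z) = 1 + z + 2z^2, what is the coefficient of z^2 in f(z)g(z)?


Step 1: z^2 term in f*g comes from: (1)*(2z^2) + (4z)*(z) + (-3z^2)*(1)
Step 2: = 2 + 4 - 3
Step 3: = 3

3


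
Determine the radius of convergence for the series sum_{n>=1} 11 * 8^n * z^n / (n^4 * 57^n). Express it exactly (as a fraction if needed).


Step 1: General term a_n = 11 * 8^n / (n^4 * 57^n)
Step 2: By the root test, |a_n|^(1/n) = 11^(1/n) * 8 / (n^(4/n) * 57) -> 8/57 as n -> infinity (since 11^(1/n) -> 1 and n^(4/n) -> 1)
Step 3: R = 1/lim|a_n|^(1/n) = 57/8

57/8


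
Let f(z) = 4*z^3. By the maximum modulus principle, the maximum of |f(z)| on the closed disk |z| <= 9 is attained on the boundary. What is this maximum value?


Step 1: On |z| = 9, |f(z)| = 4 * |z|^3 = 4 * 9^3
Step 2: By maximum modulus principle, maximum is on boundary.
Step 3: Maximum = 4 * 729 = 2916

2916


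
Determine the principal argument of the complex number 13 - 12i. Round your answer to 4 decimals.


Step 1: z = 13 - 12i
Step 2: arg(z) = atan2(-12, 13)
Step 3: arg(z) = -0.7454

-0.7454


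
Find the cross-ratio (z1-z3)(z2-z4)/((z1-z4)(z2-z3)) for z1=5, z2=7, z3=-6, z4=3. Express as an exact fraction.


Step 1: (z1-z3)(z2-z4) = 11 * 4 = 44
Step 2: (z1-z4)(z2-z3) = 2 * 13 = 26
Step 3: Cross-ratio = 44/26 = 22/13

22/13


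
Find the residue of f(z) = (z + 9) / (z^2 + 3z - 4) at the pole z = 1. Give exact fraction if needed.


Step 1: Q(z) = z^2 + 3z - 4 = (z - 1)(z + 4)
Step 2: Q'(z) = 2z + 3
Step 3: Q'(1) = 5, P(1) = 10
Step 4: Res = P(1)/Q'(1) = 10/5 = 2

2


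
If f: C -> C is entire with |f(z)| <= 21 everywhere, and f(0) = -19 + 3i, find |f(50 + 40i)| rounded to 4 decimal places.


Step 1: By Liouville's theorem, a bounded entire function is constant.
Step 2: f(z) = f(0) = -19 + 3i for all z.
Step 3: |f(w)| = |-19 + 3i| = sqrt(361 + 9)
Step 4: = 19.2354

19.2354


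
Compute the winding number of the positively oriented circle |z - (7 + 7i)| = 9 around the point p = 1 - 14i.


Step 1: Center c = (7, 7), radius = 9
Step 2: |p - c|^2 = (-6)^2 + (-21)^2 = 477
Step 3: r^2 = 81
Step 4: |p-c| > r so winding number = 0

0


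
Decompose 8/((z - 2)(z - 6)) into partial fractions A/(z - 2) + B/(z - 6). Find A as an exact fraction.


Step 1: Multiply both sides by (z - 2) and set z = 2
Step 2: A = 8 / (2 - 6)
Step 3: A = 8 / (-4)
Step 4: A = -2

-2


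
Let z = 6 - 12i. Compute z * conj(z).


Step 1: conj(z) = 6 + 12i
Step 2: z * conj(z) = 6^2 + (-12)^2
Step 3: = 36 + 144 = 180

180


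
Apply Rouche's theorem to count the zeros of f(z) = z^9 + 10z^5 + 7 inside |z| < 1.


Step 1: On |z| = 1 the three terms have sizes |z^9| = 1^9 = 1, |10z^5| = 10*1^5 = 10, |7| = 7
Step 2: The dominant term is g(z) = 10z^5; let h(z) = z^9 + 7 so f = g + h
Step 3: On |z| = 1: |g| = 10 and |h| <= 1 + 7 = 8
Step 4: Since 10 > 8, |h| < |g| on |z| = 1, so by Rouche f has the same number of zeros as g inside |z| < 1
Step 5: g(z) = 10z^5 has 5 zeros (at the origin, multiplicity 5) inside |z| < 1. Answer = 5

5


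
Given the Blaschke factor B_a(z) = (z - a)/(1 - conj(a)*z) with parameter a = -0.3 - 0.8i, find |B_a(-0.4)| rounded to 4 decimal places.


Step 1: Numerator z0 - a = -0.4 - (-0.3 - 0.8i) = -0.1 + 0.8i
Step 2: Denominator 1 - conj(a)*z0 = 1 - (-0.3 + 0.8i)*(-0.4) = 0.88 + 0.32i
Step 3: |z0 - a|^2 = (-0.1)^2 + 0.8^2 = 0.65; |1 - conj(a)*z0|^2 = 0.88^2 + 0.32^2 = 0.8768
Step 4: |B_a(-0.4)| = sqrt(0.65 / 0.8768) = sqrt(0.741332)
Step 5: = 0.861

0.861


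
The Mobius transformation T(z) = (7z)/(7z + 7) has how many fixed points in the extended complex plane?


Step 1: Fixed points satisfy T(z) = z
Step 2: 7z^2 = 0
Step 3: Discriminant = 0^2 - 4*7*0 = 0
Step 4: Number of fixed points = 1

1


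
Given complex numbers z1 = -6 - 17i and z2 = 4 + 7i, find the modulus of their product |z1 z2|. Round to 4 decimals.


Step 1: |z1| = sqrt((-6)^2 + (-17)^2) = sqrt(325)
Step 2: |z2| = sqrt(4^2 + 7^2) = sqrt(65)
Step 3: |z1*z2| = |z1|*|z2| = sqrt(325) * sqrt(65) = sqrt(325 * 65) = sqrt(21125)
Step 4: = 145.3444

145.3444


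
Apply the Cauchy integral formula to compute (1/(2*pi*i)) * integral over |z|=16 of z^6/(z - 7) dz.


Step 1: f(z) = z^6, a = 7 is inside |z| = 16
Step 2: By Cauchy integral formula: (1/(2pi*i)) * integral = f(a)
Step 3: f(7) = 7^6 = 117649

117649


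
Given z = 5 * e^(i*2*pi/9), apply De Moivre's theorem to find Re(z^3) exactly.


Step 1: By De Moivre's theorem, z^3 = 5^3 * e^(i*3*2*pi/9) = 125 * (cos(2*pi/3) + i*sin(2*pi/3))
Step 2: |z|^3 = 5^3 = 125
Step 3: The angle 2*pi/3 already lies in [0, 2*pi)
Step 4: cos(2*pi/3) = -1/2
Step 5: Re(z^3) = 125 * (-1/2) = -125/2

-125/2


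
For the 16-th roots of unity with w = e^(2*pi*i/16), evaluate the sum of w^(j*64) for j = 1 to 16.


Step 1: The sum sum_{j=1}^{n} w^(k*j) equals n if n | k, else 0.
Step 2: Here n = 16, k = 64
Step 3: Does n divide k? 16 | 64 -> True
Step 4: Sum = 16

16


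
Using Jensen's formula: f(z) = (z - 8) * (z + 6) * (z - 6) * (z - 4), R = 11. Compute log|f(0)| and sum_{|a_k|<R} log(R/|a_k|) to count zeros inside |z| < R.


Jensen's formula: (1/2pi)*integral log|f(Re^it)|dt = log|f(0)| + sum_{|a_k|<R} log(R/|a_k|)
Step 1: f(0) = (-8) * 6 * (-6) * (-4) = -1152
Step 2: log|f(0)| = log|8| + log|-6| + log|6| + log|4| = 7.0493
Step 3: Zeros inside |z| < 11: 8, -6, 6, 4
Step 4: Jensen sum = log(11/8) + log(11/6) + log(11/6) + log(11/4) = 2.5423
Step 5: n(R) = number of terms in the Jensen sum = count of zeros inside |z| < 11 = 4

4


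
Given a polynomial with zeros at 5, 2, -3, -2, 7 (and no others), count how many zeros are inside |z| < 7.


Step 1: Check each root:
  z = 5: |5| = 5 < 7
  z = 2: |2| = 2 < 7
  z = -3: |-3| = 3 < 7
  z = -2: |-2| = 2 < 7
  z = 7: |7| = 7 >= 7
Step 2: Count = 4

4


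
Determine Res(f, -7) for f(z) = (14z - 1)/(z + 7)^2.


Step 1: Pole of order 2 at z = -7
Step 2: Res = lim d/dz [(z + 7)^2 * f(z)] as z -> -7
Step 3: (z + 7)^2 * f(z) = 14z - 1
Step 4: d/dz[14z - 1] = 14

14


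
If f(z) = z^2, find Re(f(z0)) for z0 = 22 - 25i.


Step 1: z0 = 22 - 25i
Step 2: z0^2 = 22^2 - (-25)^2 - 1100i
Step 3: real part = 484 - 625 = -141

-141
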